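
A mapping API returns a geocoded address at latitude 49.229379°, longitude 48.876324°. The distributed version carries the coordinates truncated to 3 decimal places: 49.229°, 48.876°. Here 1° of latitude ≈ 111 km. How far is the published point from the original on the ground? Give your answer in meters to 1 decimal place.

The latitude changed by +0.000379° and the longitude by +0.000324°.
North–south shift: 0.000379 × 111000 = 42.069 m.
E–W at 49.229°: 0.000324° × 111000 × cos 49.229° = 0.000324 × 111000 × 0.6530 ≈ 23.4858 m.
Distance: √(42.069² + 23.4858²) ≈ 48.1808 m.

48.2 meters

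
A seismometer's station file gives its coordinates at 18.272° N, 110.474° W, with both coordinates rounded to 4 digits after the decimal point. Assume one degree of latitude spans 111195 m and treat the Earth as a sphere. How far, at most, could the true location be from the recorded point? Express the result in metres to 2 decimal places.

7.67 metres

Rounding to 4 decimal places leaves each coordinate within ±5e-05° of the true value.
N–S: 5e-05° × 111195 m/° = 5.55975 m.
Longitude error → 5e-05 × 111195 × cos 18.272° = 5e-05 × 111195 × 0.9496 ≈ 5.27942 m.
The two errors are perpendicular, so the maximum displacement is √(5.55975² + 5.27942²) ≈ 7.66701 m.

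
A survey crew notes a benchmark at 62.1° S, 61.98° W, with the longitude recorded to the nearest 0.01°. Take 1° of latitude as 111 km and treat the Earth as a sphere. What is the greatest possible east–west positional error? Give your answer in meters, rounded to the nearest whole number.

260 meters

Rounding to 2 decimal places leaves the longitude within ±0.005° of the true value.
Parallels shrink by cos φ, so at 62.1° a degree of longitude is 111000 × 0.4679 ≈ 51940.2 m.
So at most 0.005° × 51940.2 ≈ 259.701 m east–west.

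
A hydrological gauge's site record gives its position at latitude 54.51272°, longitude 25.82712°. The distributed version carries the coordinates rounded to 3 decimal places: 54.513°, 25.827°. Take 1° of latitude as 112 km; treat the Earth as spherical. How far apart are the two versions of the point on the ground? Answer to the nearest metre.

32 metres

Δlat = 54.51272 − 54.513 = -0.00028°; Δlon = 25.82712 − 25.827 = +0.00012°.
N–S: -0.00028° × 112000 m/° = -31.36 m.
E–W at 54.513°: 0.00012° × 112000 × cos 54.513° = 0.00012 × 112000 × 0.5805 ≈ 7.80216 m.
Distance: √(31.36² + 7.80216²) ≈ 32.316 m.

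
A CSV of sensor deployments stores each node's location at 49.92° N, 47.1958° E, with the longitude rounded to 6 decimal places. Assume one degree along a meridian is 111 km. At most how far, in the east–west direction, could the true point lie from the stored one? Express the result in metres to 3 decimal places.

Rounding to 6 decimal places leaves the longitude within ±5e-07° of the true value.
One degree of longitude at 49.92° is 111000 × cos 49.92° ≈ 111000 × 0.6439 = 71468.1 m.
So at most 5e-07° × 71468.1 ≈ 0.035734 m east–west.

0.036 metres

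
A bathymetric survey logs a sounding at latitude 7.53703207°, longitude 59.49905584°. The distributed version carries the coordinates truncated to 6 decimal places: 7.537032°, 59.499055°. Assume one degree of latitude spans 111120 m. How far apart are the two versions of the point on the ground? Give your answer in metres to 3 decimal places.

Δlat = 7.53703207 − 7.537032 = +0.00000007°; Δlon = 59.49905584 − 59.499055 = +0.00000084°.
North–south shift: 0.00000007 × 111120 = 0.0077784 m.
East–west at this latitude: 0.00000084° × 111120 × cos 7.53703° ≈ 0.00000084 × 110160 = 0.0925344 m.
Distance: √(0.0077784² + 0.0925344²) ≈ 0.0928607 m.

0.093 metres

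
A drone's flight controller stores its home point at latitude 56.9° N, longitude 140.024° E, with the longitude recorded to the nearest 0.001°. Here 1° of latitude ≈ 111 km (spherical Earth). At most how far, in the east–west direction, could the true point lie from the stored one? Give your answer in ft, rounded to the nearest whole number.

Rounding to 3 decimal places leaves the longitude within ±0.0005° of the true value.
One degree of longitude at 56.9° is 111000 × cos 56.9° ≈ 111000 × 0.5461 = 60617.3 m.
East–west error: 0.0005° × 60617.3 m/° ≈ 30.3087 m.
Converting: 30.3087 m × 3.2808 ft/m ≈ 99.438 ft.

99 ft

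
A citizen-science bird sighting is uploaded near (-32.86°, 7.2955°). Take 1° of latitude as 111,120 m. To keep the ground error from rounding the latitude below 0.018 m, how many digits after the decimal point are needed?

One degree of latitude covers 111120 m.
Rounding to N decimal places gives at most 0.5 × 10⁻ᴺ degrees of error, i.e. 0.5 × 10⁻ᴺ × 111120 m.
Setting 55560 × 10⁻ᴺ ≤ 0.018 gives 10ᴺ ≥ 3.087e+06, i.e. N ≥ 6.49.
So 7 decimal places suffice (0.00556 m); 6 would allow up to 0.0556 m.

7 decimal places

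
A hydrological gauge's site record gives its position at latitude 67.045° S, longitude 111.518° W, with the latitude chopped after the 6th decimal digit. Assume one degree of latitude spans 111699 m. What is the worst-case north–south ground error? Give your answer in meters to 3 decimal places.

Truncating at 6 decimal places can drop up to a full unit in the last place, so the latitude may be off by as much as 1e-06°.
North–south distance: 1e-06° × 111699 m/° = 0.111699 m.

0.112 meters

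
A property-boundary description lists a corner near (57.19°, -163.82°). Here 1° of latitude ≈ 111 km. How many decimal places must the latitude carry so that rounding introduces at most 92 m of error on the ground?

One degree of latitude covers 111000 m.
Rounding to N decimal places gives at most 0.5 × 10⁻ᴺ degrees of error, i.e. 0.5 × 10⁻ᴺ × 111000 m.
Need 0.5 × 111000 × 10⁻ᴺ ≤ 92 → 10⁻ᴺ ≤ 1.658e-03, so N ≥ 2.78.
N = 2 would give 555 m (too coarse); N = 3 gives 55.5 m ≤ 92 m.

3 decimal places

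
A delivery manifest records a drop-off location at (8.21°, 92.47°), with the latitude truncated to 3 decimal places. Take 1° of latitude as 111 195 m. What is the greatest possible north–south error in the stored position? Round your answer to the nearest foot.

Truncating at 3 decimal places can drop up to a full unit in the last place, so the latitude may be off by as much as 0.001°.
Along the meridian that is 0.001° × 111195 m/° = 111.195 m.
Converting: 111.195 m × 3.2808 ft/m ≈ 364.81 ft.

365 feet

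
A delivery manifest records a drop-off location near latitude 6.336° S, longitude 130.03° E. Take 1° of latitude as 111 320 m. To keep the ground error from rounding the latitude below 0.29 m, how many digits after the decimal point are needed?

One degree of latitude covers 111320 m.
Rounding to N decimal places gives at most 0.5 × 10⁻ᴺ degrees of error, i.e. 0.5 × 10⁻ᴺ × 111320 m.
Setting 55660 × 10⁻ᴺ ≤ 0.29 gives 10ᴺ ≥ 1.919e+05, i.e. N ≥ 5.28.
So 6 decimal places suffice (0.0557 m); 5 would allow up to 0.557 m.

6 decimal places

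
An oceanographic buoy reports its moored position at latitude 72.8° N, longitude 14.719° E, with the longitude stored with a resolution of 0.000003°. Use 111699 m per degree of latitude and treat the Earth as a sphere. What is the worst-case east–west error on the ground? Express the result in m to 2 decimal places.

With a 0.000003° grid the true value lies within half a step, ±0.000003°/2 = ±1.5e-06°, of the stored one.
Parallels shrink by cos φ, so at 72.8° a degree of longitude is 111699 × 0.2957 ≈ 33030.3 m.
Maximum E–W displacement: 1.5e-06 × 33030.3 = 0.0495454 m.

0.05 m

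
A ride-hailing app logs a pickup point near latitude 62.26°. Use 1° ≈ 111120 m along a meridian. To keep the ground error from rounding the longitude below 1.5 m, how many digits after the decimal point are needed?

At 62.26° one degree of longitude covers 111120 × cos 62.26° ≈ 111120 × 0.4655 ≈ 51721.9 m.
With N decimal places the half-ulp bound is 0.5·10⁻ᴺ°, or 0.5·10⁻ᴺ × 51721.9 m on the ground.
Need 0.5 × 51721.9 × 10⁻ᴺ ≤ 1.5 → 10⁻ᴺ ≤ 5.800e-05, so N ≥ 4.24.
N = 4 would give 2.59 m (too coarse); N = 5 gives 0.259 m ≤ 1.5 m.

5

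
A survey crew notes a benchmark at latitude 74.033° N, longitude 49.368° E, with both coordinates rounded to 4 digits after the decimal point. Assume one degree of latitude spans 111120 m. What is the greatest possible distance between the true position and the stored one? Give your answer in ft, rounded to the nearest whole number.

19 ft

Rounding to 4 decimal places leaves each coordinate within ±5e-05° of the true value.
N–S: 5e-05° × 111120 m/° = 5.556 m.
E–W at 74.033°: 5e-05° × 111120 × cos 74.033° = 5e-05 × 111120 × 0.2751 ≈ 1.52836 m.
The two errors are perpendicular, so the maximum displacement is √(5.556² + 1.52836²) ≈ 5.76238 m.
In feet: 5.76238 m ÷ 0.3048 ≈ 18.905 ft.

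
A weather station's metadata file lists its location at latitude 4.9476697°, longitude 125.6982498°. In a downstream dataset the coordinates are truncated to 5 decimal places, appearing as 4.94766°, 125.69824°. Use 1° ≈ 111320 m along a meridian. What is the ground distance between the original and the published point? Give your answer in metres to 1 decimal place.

Δlat = 4.9476697 − 4.94766 = +0.0000097°; Δlon = 125.6982498 − 125.69824 = +0.0000098°.
N–S: 0.0000097° × 111320 m/° = 1.0798 m.
E–W at 4.94766°: 0.0000098° × 111320 × cos 4.94766° = 0.0000098 × 111320 × 0.9963 ≈ 1.08687 m.
Hypotenuse of the two orthogonal shifts: √(1.0798² + 1.08687²) = 1.53208 m.

1.5 metres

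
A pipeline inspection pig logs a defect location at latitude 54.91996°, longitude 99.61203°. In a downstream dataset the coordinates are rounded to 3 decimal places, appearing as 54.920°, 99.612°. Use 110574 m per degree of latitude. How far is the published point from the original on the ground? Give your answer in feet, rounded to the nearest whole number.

16 feet

The latitude changed by -0.00004° and the longitude by +0.00003°.
N–S: -0.00004° × 110574 m/° = -4.42296 m.
E–W at 54.92°: 0.00003° × 110574 × cos 54.92° = 0.00003 × 110574 × 0.5747 ≈ 1.90647 m.
Combined displacement = (4.42296² + 1.90647²)^½ ≈ 4.81635 m.
In feet: 4.81635 m ÷ 0.3048 ≈ 15.802 ft.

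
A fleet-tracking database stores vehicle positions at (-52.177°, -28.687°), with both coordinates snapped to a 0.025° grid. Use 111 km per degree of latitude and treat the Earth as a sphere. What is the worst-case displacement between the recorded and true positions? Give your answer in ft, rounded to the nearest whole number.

5340 ft

With a 0.025° grid the true value lies within half a step, ±0.025°/2 = ±0.0125°, of the stored one.
North–south component: 0.0125° × 111000 = 1387.5 m.
E–W at 52.177°: 0.0125° × 111000 × cos 52.177° = 0.0125 × 111000 × 0.6132 ≈ 850.849 m.
Combining orthogonally: (1387.5² + 850.849²)^½ ≈ 1627.61 m.
Converting: 1627.61 m × 3.2808 ft/m ≈ 5339.9 ft.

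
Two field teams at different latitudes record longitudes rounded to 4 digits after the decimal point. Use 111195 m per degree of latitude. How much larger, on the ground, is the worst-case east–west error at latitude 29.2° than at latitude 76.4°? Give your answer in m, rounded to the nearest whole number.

Rounding to 4 decimal places leaves the longitude within ±5e-05° of the true value.
Error at 29.2° = 5e-05° × 111195 × cos 29.2° ≈ 5.5598 × 0.8729 = 4.8532 m.
At 76.4°: 5e-05° × 111195 × cos 76.4° = 5e-05 × 111195 × 0.2351 ≈ 1.3073 m.
So the lower-latitude error exceeds the higher by 4.8532 − 1.3073 = 3.5459 m.

4 m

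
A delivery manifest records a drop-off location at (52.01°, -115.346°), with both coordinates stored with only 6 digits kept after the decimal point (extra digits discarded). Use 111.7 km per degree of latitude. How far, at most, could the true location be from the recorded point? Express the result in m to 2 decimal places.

Truncating at 6 decimal places can drop up to a full unit in the last place, so each coordinate may be off by as much as 1e-06°.
N–S: 1e-06° × 111700 m/° = 0.1117 m.
E–W at 52.01°: 1e-06° × 111700 × cos 52.01° = 1e-06 × 111700 × 0.6155 ≈ 0.068754 m.
The two errors are perpendicular, so the maximum displacement is √(0.1117² + 0.068754²) ≈ 0.131164 m.

0.13 m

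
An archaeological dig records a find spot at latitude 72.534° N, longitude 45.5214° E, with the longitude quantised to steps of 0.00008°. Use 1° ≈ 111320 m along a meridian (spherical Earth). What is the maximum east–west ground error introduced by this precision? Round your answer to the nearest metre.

With a 0.00008° grid the true value lies within half a step, ±0.00008°/2 = ±4e-05°, of the stored one.
Parallels shrink by cos φ, so at 72.534° a degree of longitude is 111320 × 0.3001 ≈ 33411.6 m.
Maximum E–W displacement: 4e-05 × 33411.6 = 1.33646 m.

1 metres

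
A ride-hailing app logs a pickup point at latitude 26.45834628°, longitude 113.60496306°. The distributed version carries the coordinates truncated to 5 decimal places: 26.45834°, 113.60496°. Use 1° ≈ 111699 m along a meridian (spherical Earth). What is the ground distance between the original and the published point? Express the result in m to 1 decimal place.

0.8 m

Δlat = 26.45834628 − 26.45834 = +0.00000628°; Δlon = 113.60496306 − 113.60496 = +0.00000306°.
North–south shift: 0.00000628 × 111699 = 0.70147 m.
E–W at 26.4583°: 0.00000306° × 111699 × cos 26.4583° = 0.00000306 × 111699 × 0.8953 ≈ 0.305998 m.
Distance: √(0.70147² + 0.305998²) ≈ 0.765307 m.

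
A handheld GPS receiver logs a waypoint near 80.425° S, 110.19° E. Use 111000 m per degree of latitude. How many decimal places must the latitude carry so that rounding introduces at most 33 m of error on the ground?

4 decimal places

One degree of latitude covers 111000 m.
Rounding to N decimal places gives at most 0.5 × 10⁻ᴺ degrees of error, i.e. 0.5 × 10⁻ᴺ × 111000 m.
Setting 55500 × 10⁻ᴺ ≤ 33 gives 10ᴺ ≥ 1682, i.e. N ≥ 3.23.
N = 3 would give 55.5 m (too coarse); N = 4 gives 5.55 m ≤ 33 m.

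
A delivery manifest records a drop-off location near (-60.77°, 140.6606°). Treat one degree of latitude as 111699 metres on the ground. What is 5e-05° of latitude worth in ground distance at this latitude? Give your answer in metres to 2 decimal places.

5.58 metres

5e-05° × 111699 m/° = 5.58495 m.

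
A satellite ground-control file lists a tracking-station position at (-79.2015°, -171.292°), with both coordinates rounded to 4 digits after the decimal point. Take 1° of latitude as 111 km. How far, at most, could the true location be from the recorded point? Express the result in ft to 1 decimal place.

Rounding to 4 decimal places leaves each coordinate within ±5e-05° of the true value.
N–S: 5e-05° × 111000 m/° = 5.55 m.
E–W at 79.2015°: 5e-05° × 111000 × cos 79.2015° = 5e-05 × 111000 × 0.1874 ≈ 1.03982 m.
Combining orthogonally: (5.55² + 1.03982²)^½ ≈ 5.64657 m.
In feet: 5.64657 m ÷ 0.3048 ≈ 18.525 ft.

18.5 ft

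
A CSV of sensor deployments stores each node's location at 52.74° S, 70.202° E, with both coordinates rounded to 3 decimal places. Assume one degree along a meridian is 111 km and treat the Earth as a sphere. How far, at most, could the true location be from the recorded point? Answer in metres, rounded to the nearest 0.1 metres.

Rounding to 3 decimal places leaves each coordinate within ±0.0005° of the true value.
Latitude error → 0.0005 × 111000 = 55.5 m along the meridian.
East–west component at 52.74°: 0.0005° × 111000 × cos 52.74° ≈ 0.0005 × 67203.1 ≈ 33.6015 m.
The two errors are perpendicular, so the maximum displacement is √(55.5² + 33.6015²) ≈ 64.8792 m.

64.9 metres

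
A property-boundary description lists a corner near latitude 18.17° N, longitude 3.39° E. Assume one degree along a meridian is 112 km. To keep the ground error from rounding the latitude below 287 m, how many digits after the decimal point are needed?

3 decimal places

One degree of latitude covers 112000 m.
Rounding to N decimal places gives at most 0.5 × 10⁻ᴺ degrees of error, i.e. 0.5 × 10⁻ᴺ × 112000 m.
Setting 56000 × 10⁻ᴺ ≤ 287 gives 10ᴺ ≥ 195.1, i.e. N ≥ 2.29.
So 3 decimal places suffice (56 m); 2 would allow up to 560 m.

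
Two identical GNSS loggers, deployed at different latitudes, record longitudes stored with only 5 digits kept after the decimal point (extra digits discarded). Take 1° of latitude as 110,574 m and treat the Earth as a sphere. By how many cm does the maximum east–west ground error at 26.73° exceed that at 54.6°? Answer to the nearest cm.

35 cm

Truncating at 5 decimal places can drop up to a full unit in the last place, so the longitude may be off by as much as 1e-05°.
At 26.73°: 1e-05° × 110574 × cos 26.73° = 1e-05 × 110574 × 0.8931 ≈ 0.98758 m.
Error at 54.6° = 1e-05° × 110574 × cos 54.6° ≈ 1.1057 × 0.5793 = 0.64053 m.
So the lower-latitude error exceeds the higher by 0.98758 − 0.64053 = 0.34704 m.
That is 0.347042 m = 34.704 cm.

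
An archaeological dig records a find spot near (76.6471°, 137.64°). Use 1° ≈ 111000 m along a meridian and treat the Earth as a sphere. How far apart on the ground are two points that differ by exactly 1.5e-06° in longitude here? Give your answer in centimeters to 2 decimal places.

At 76.6471° a degree of longitude is 111000 × cos 76.6471° ≈ 25635.2 m, so 1.5e-06° corresponds to 0.0384529 m.
That is 0.0384529 m = 3.8453 cm.

3.85 centimeters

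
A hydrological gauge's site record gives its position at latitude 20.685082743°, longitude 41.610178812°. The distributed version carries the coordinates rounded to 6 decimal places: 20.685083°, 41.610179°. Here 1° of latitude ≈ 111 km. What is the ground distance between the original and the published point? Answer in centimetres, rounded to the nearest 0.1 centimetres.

The latitude changed by -0.000000257° and the longitude by -0.000000188°.
N–S: -0.000000257° × 111000 m/° = -0.028527 m.
E–W at 20.6851°: -0.000000188° × 111000 × cos 20.6851° = -0.000000188 × 111000 × 0.9355 ≈ -0.0195228 m.
Hypotenuse of the two orthogonal shifts: √(0.028527² + 0.0195228²) = 0.0345677 m.
That is 0.0345677 m = 3.4568 cm.

3.5 centimetres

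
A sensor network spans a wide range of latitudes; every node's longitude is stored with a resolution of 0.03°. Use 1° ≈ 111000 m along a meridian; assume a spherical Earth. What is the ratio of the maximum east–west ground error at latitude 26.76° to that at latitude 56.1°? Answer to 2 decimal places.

1.60

With a 0.03° grid the true value lies within half a step, ±0.03°/2 = ±0.015°, of the stored one.
Error at 26.76° = 0.015° × 111000 × cos 26.76° ≈ 1665 × 0.8929 = 1486.7 m.
At 56.1°: 0.015° × 111000 × cos 56.1° = 0.015 × 111000 × 0.5577 ≈ 928.65 m.
Ratio: 1486.7 / 928.65 = cos 26.76° / cos 56.1° ≈ 1.6009.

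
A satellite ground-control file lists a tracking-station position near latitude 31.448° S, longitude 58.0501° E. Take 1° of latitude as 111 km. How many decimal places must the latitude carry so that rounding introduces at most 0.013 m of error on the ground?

7

One degree of latitude covers 111000 m.
N decimal places → at most half a unit in the last place, 0.5 × 10⁻ᴺ° = 111000/2 × 10⁻ᴺ m.
Need 0.5 × 111000 × 10⁻ᴺ ≤ 0.013 → 10⁻ᴺ ≤ 2.342e-07, so N ≥ 6.63.
At 6 places the error can reach 0.0555 m, but 7 places keeps it to 0.00555 m.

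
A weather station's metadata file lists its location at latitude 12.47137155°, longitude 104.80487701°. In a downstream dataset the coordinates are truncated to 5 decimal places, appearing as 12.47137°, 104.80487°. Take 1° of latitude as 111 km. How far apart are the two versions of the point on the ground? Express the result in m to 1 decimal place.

0.8 m

Δlat = 12.47137155 − 12.47137 = +0.00000155°; Δlon = 104.80487701 − 104.80487 = +0.00000701°.
N–S: 0.00000155° × 111000 m/° = 0.17205 m.
E–W at 12.4714°: 0.00000701° × 111000 × cos 12.4714° = 0.00000701 × 111000 × 0.9764 ≈ 0.75975 m.
Combined displacement = (0.17205² + 0.75975²)^½ ≈ 0.778987 m.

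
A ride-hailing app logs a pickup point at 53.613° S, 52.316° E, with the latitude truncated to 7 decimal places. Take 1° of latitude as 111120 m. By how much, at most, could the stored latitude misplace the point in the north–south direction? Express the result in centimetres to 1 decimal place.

Truncating at 7 decimal places can drop up to a full unit in the last place, so the latitude may be off by as much as 1e-07°.
North–south distance: 1e-07° × 111120 m/° = 0.011112 m.
That is 0.011112 m = 1.1112 cm.

1.1 centimetres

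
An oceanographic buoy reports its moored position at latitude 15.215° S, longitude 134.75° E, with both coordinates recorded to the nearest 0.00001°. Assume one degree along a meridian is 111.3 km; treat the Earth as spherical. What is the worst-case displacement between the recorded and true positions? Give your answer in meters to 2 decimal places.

Rounding to 5 decimal places leaves each coordinate within ±5e-06° of the true value.
North–south component: 5e-06° × 111300 = 0.5565 m.
Longitude error → 5e-06 × 111300 × cos 15.215° = 5e-06 × 111300 × 0.9649 ≈ 0.536993 m.
Combining orthogonally: (0.5565² + 0.536993²)^½ ≈ 0.77334 m.

0.77 meters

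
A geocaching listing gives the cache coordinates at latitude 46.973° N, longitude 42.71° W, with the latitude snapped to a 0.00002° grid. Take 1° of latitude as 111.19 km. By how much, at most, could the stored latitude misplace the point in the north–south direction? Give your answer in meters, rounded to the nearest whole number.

1 meters

With a 0.00002° grid the true value lies within half a step, ±0.00002°/2 = ±1e-05°, of the stored one.
Along the meridian that is 1e-05° × 111190 m/° = 1.1119 m.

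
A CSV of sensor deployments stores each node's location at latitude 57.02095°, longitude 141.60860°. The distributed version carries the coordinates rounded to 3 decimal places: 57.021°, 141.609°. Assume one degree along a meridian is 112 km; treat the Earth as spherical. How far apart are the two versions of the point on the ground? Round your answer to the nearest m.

25 m

Δlat = 57.02095 − 57.021 = -0.00005°; Δlon = 141.60860 − 141.609 = -0.00040°.
North–south shift: -0.00005 × 112000 = -5.6 m.
E–W at 57.021°: -0.00040° × 112000 × cos 57.021° = -0.00040 × 112000 × 0.5443 ≈ -24.3861 m.
Distance: √(5.6² + 24.3861²) ≈ 25.0208 m.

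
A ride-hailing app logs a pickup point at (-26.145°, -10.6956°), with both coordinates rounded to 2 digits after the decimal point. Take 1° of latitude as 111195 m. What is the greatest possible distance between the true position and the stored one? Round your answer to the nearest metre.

747 metres

Rounding to 2 decimal places leaves each coordinate within ±0.005° of the true value.
N–S: 0.005° × 111195 m/° = 555.975 m.
E–W at 26.145°: 0.005° × 111195 × cos 26.145° = 0.005 × 111195 × 0.8977 ≈ 499.089 m.
The two errors are perpendicular, so the maximum displacement is √(555.975² + 499.089²) ≈ 747.126 m.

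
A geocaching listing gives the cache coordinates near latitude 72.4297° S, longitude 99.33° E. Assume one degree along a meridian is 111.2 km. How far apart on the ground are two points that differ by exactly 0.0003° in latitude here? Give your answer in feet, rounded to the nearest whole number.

109 feet

Along a meridian 0.0003° is 0.0003 × 111200 = 33.36 m.
In feet: 33.36 m ÷ 0.3048 ≈ 109.45 ft.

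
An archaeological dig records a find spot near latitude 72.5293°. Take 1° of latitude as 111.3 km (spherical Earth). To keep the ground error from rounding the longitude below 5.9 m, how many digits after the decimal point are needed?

4

At 72.5293° one degree of longitude covers 111300 × cos 72.5293° ≈ 111300 × 0.3002 ≈ 33414.3 m.
Rounding to N decimal places gives at most 0.5 × 10⁻ᴺ degrees of error, i.e. 0.5 × 10⁻ᴺ × 33414.3 m.
Setting 16707.1 × 10⁻ᴺ ≤ 5.9 gives 10ᴺ ≥ 2832, i.e. N ≥ 3.45.
N = 3 would give 16.7 m (too coarse); N = 4 gives 1.67 m ≤ 5.9 m.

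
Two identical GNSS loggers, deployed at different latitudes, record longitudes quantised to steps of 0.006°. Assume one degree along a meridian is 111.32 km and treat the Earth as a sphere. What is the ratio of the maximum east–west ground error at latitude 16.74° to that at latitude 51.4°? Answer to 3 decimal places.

1.535

With a 0.006° grid the true value lies within half a step, ±0.006°/2 = ±0.003°, of the stored one.
Error at 16.74° = 0.003° × 111320 × cos 16.74° ≈ 333.96 × 0.9576 = 319.81 m.
At 51.4°: 0.003° × 111320 × cos 51.4° = 0.003 × 111320 × 0.6239 ≈ 208.35 m.
The ratio reduces to cos 16.74° / cos 51.4° = 0.9576/0.6239 ≈ 1.5349.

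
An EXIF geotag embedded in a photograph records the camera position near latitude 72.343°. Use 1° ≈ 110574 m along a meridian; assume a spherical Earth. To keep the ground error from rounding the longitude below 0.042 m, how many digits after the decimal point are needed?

6 decimal places

At 72.343° one degree of longitude covers 110574 × cos 72.343° ≈ 110574 × 0.3033 ≈ 33539.1 m.
Rounding to N decimal places gives at most 0.5 × 10⁻ᴺ degrees of error, i.e. 0.5 × 10⁻ᴺ × 33539.1 m.
Need 0.5 × 33539.1 × 10⁻ᴺ ≤ 0.042 → 10⁻ᴺ ≤ 2.505e-06, so N ≥ 5.60.
N = 5 would give 0.168 m (too coarse); N = 6 gives 0.0168 m ≤ 0.042 m.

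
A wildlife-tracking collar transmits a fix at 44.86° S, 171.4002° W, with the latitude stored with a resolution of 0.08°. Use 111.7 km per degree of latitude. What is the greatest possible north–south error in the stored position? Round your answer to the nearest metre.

4468 metres

With a 0.08° grid the true value lies within half a step, ±0.08°/2 = ±0.04°, of the stored one.
Along the meridian that is 0.04° × 111700 m/° = 4468 m.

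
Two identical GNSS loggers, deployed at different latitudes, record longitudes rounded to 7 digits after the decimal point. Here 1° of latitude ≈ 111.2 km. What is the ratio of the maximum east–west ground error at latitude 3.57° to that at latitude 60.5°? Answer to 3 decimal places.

2.027

Rounding to 7 decimal places leaves the longitude within ±5e-08° of the true value.
At 3.57°: 5e-08° × 111200 × cos 3.57° = 5e-08 × 111200 × 0.9981 ≈ 0.0055492 m.
Error at 60.5° = 5e-08° × 111200 × cos 60.5° ≈ 0.00556 × 0.4924 = 0.0027379 m.
Ratio: 0.0055492 / 0.0027379 = cos 3.57° / cos 60.5° ≈ 2.0268.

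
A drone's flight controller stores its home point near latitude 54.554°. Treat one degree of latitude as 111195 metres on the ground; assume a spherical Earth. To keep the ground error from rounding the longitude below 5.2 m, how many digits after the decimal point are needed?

4 decimal places

At 54.554° one degree of longitude covers 111195 × cos 54.554° ≈ 111195 × 0.5799 ≈ 64485.9 m.
With N decimal places the half-ulp bound is 0.5·10⁻ᴺ°, or 0.5·10⁻ᴺ × 64485.9 m on the ground.
Need 0.5 × 64485.9 × 10⁻ᴺ ≤ 5.2 → 10⁻ᴺ ≤ 1.613e-04, so N ≥ 3.79.
N = 3 would give 32.2 m (too coarse); N = 4 gives 3.22 m ≤ 5.2 m.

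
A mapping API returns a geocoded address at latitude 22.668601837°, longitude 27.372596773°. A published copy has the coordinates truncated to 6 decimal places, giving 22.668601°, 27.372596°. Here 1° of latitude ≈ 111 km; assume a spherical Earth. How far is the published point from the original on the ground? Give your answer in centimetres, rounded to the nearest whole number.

Δlat = 22.668601837 − 22.668601 = +0.000000837°; Δlon = 27.372596773 − 27.372596 = +0.000000773°.
N–S: 0.000000837° × 111000 m/° = 0.092907 m.
East–west at this latitude: 0.000000773° × 111000 × cos 22.6686° ≈ 0.000000773 × 102425 = 0.0791747 m.
Hypotenuse of the two orthogonal shifts: √(0.092907² + 0.0791747²) = 0.122067 m.
That is 0.122067 m = 12.207 cm.

12 centimetres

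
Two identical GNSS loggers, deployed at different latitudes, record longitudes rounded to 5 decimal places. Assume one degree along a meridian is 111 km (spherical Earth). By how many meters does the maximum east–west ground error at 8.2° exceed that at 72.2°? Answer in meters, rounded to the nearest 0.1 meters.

Rounding to 5 decimal places leaves the longitude within ±5e-06° of the true value.
Error at 8.2° = 5e-06° × 111000 × cos 8.2° ≈ 0.555 × 0.9898 = 0.54933 m.
Error at 72.2° = 5e-06° × 111000 × cos 72.2° ≈ 0.555 × 0.3057 = 0.16966 m.
Difference: 0.54933 − 0.16966 = 0.37966 m.

0.4 meters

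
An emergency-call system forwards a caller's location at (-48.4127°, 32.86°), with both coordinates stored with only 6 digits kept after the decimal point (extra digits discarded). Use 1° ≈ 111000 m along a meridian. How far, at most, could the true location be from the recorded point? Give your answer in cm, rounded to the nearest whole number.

13 cm

Truncating at 6 decimal places can drop up to a full unit in the last place, so each coordinate may be off by as much as 1e-06°.
Latitude error → 1e-06 × 111000 = 0.111 m along the meridian.
E–W at 48.4127°: 1e-06° × 111000 × cos 48.4127° = 1e-06 × 111000 × 0.6638 ≈ 0.0736774 m.
Combining orthogonally: (0.111² + 0.0736774²)^½ ≈ 0.133227 m.
That is 0.133227 m = 13.323 cm.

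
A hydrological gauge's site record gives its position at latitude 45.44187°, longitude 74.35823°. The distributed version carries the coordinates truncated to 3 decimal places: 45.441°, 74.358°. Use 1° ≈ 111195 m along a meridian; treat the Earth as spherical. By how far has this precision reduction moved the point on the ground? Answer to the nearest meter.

The latitude changed by +0.00087° and the longitude by +0.00023°.
N–S: 0.00087° × 111195 m/° = 96.7396 m.
E–W at 45.441°: 0.00023° × 111195 × cos 45.441° = 0.00023 × 111195 × 0.7016 ≈ 17.9444 m.
Hypotenuse of the two orthogonal shifts: √(96.7396² + 17.9444²) = 98.3898 m.

98 meters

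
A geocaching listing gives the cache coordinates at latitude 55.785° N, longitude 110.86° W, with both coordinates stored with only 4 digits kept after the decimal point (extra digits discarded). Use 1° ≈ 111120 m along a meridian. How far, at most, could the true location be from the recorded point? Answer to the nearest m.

13 m

Truncating at 4 decimal places can drop up to a full unit in the last place, so each coordinate may be off by as much as 0.0001°.
Latitude error → 0.0001 × 111120 = 11.112 m along the meridian.
East–west component at 55.785°: 0.0001° × 111120 × cos 55.785° ≈ 0.0001 × 62482.8 ≈ 6.24828 m.
The two errors are perpendicular, so the maximum displacement is √(11.112² + 6.24828²) ≈ 12.7482 m.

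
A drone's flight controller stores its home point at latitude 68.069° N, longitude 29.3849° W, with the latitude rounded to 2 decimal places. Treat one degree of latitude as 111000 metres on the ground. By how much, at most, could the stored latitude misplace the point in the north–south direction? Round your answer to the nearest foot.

1821 feet

Rounding to 2 decimal places leaves the latitude within ±0.005° of the true value.
So the N–S error is at most 0.005 × 111000 = 555 m.
Converting: 555 m × 3.2808 ft/m ≈ 1820.9 ft.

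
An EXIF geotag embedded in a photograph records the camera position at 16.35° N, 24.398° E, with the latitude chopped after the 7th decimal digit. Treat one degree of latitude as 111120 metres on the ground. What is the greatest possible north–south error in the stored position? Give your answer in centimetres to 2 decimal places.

Truncating at 7 decimal places can drop up to a full unit in the last place, so the latitude may be off by as much as 1e-07°.
North–south distance: 1e-07° × 111120 m/° = 0.011112 m.
That is 0.011112 m = 1.1112 cm.

1.11 centimetres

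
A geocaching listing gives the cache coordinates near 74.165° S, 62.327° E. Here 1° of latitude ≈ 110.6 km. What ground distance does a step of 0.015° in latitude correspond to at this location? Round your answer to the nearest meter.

1659 meters

Along a meridian 0.015° is 0.015 × 110600 = 1659 m.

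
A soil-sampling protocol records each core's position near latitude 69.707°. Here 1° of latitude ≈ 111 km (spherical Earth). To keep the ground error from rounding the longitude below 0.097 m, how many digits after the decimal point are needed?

At 69.707° one degree of longitude covers 111000 × cos 69.707° ≈ 111000 × 0.3468 ≈ 38497.1 m.
With N decimal places the half-ulp bound is 0.5·10⁻ᴺ°, or 0.5·10⁻ᴺ × 38497.1 m on the ground.
Need 0.5 × 38497.1 × 10⁻ᴺ ≤ 0.097 → 10⁻ᴺ ≤ 5.039e-06, so N ≥ 5.30.
So 6 decimal places suffice (0.0192 m); 5 would allow up to 0.192 m.

6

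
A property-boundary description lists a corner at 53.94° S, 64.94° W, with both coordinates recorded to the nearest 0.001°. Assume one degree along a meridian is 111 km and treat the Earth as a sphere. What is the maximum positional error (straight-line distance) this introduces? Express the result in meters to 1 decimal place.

Rounding to 3 decimal places leaves each coordinate within ±0.0005° of the true value.
Latitude error → 0.0005 × 111000 = 55.5 m along the meridian.
Longitude error → 0.0005 × 111000 × cos 53.94° = 0.0005 × 111000 × 0.5886 ≈ 32.6691 m.
The two errors are perpendicular, so the maximum displacement is √(55.5² + 32.6691²) ≈ 64.4012 m.

64.4 meters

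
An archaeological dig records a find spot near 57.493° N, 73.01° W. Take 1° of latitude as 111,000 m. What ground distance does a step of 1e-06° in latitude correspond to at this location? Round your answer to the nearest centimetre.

1e-06° × 111000 m/° = 0.111 m.
That is 0.111 m = 11.1 cm.

11 centimetres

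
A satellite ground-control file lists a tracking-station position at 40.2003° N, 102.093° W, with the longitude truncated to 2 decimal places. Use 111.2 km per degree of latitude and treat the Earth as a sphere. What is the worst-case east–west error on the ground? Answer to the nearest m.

Truncating at 2 decimal places can drop up to a full unit in the last place, so the longitude may be off by as much as 0.01°.
One degree of longitude at 40.2003° is 111200 × cos 40.2003° ≈ 111200 × 0.7638 = 84933.7 m.
East–west error: 0.01° × 84933.7 m/° ≈ 849.337 m.

849 m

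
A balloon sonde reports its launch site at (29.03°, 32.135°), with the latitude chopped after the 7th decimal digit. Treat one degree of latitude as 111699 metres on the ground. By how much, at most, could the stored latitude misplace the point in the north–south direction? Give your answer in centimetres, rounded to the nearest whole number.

1 centimetres

Truncating at 7 decimal places can drop up to a full unit in the last place, so the latitude may be off by as much as 1e-07°.
Along the meridian that is 1e-07° × 111699 m/° = 0.0111699 m.
That is 0.0111699 m = 1.117 cm.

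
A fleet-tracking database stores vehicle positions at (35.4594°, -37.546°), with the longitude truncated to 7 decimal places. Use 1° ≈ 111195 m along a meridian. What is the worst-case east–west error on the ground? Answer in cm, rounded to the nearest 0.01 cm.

Truncating at 7 decimal places can drop up to a full unit in the last place, so the longitude may be off by as much as 1e-07°.
Parallels shrink by cos φ, so at 35.4594° a degree of longitude is 111195 × 0.8145 ≈ 90571.3 m.
So at most 1e-07° × 90571.3 ≈ 0.00905713 m east–west.
That is 0.00905713 m = 0.90571 cm.

0.91 cm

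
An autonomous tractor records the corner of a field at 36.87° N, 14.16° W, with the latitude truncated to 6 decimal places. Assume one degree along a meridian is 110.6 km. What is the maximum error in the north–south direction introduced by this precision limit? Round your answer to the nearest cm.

11 cm

Truncating at 6 decimal places can drop up to a full unit in the last place, so the latitude may be off by as much as 1e-06°.
Along the meridian that is 1e-06° × 110600 m/° = 0.1106 m.
That is 0.1106 m = 11.06 cm.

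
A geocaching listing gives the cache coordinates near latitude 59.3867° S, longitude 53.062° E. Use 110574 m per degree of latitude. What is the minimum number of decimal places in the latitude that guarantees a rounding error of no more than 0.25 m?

One degree of latitude covers 110574 m.
Rounding to N decimal places gives at most 0.5 × 10⁻ᴺ degrees of error, i.e. 0.5 × 10⁻ᴺ × 110574 m.
Setting 55287 × 10⁻ᴺ ≤ 0.25 gives 10ᴺ ≥ 2.211e+05, i.e. N ≥ 5.34.
So 6 decimal places suffice (0.0553 m); 5 would allow up to 0.553 m.

6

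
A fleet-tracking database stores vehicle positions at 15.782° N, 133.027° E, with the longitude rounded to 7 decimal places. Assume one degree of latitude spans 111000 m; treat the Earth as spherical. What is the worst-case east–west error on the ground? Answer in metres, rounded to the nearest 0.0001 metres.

0.0053 metres

Rounding to 7 decimal places leaves the longitude within ±5e-08° of the true value.
Parallels shrink by cos φ, so at 15.782° a degree of longitude is 111000 × 0.9623 ≈ 106816 m.
So at most 5e-08° × 106816 ≈ 0.00534078 m east–west.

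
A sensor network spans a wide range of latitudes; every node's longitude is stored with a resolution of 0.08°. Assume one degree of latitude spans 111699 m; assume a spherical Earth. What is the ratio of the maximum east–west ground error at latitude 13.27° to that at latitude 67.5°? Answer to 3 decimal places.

2.543

With a 0.08° grid the true value lies within half a step, ±0.08°/2 = ±0.04°, of the stored one.
Error at 13.27° = 0.04° × 111699 × cos 13.27° ≈ 4468 × 0.9733 = 4348.7 m.
At 67.5°: 0.04° × 111699 × cos 67.5° = 0.04 × 111699 × 0.3827 ≈ 1709.8 m.
The ratio reduces to cos 13.27° / cos 67.5° = 0.9733/0.3827 ≈ 2.5434.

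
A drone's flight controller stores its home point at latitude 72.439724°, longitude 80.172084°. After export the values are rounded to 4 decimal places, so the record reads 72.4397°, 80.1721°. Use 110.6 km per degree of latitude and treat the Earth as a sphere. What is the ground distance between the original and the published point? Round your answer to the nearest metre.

3 metres

Δlat = 72.439724 − 72.4397 = +0.000024°; Δlon = 80.172084 − 80.1721 = -0.000016°.
N–S: 0.000024° × 110600 m/° = 2.6544 m.
E–W at 72.4397°: -0.000016° × 110600 × cos 72.4397° = -0.000016 × 110600 × 0.3017 ≈ -0.533905 m.
Hypotenuse of the two orthogonal shifts: √(2.6544² + 0.533905²) = 2.70756 m.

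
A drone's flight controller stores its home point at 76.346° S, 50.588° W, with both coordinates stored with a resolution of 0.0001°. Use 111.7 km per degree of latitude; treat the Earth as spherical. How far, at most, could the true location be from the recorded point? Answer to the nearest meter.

With a 0.0001° grid the true value lies within half a step, ±0.0001°/2 = ±5e-05°, of the stored one.
North–south component: 5e-05° × 111700 = 5.585 m.
East–west component at 76.346°: 5e-05° × 111700 × cos 76.346° ≈ 5e-05 × 26367.7 ≈ 1.31838 m.
Worst case both components are at the extreme and orthogonal: √(5.585² + 1.31838²) ≈ 5.7385 m.

6 meters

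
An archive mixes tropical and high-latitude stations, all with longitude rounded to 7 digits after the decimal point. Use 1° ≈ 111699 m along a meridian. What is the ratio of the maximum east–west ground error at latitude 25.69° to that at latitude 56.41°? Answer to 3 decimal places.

Rounding to 7 decimal places leaves the longitude within ±5e-08° of the true value.
Error at 25.69° = 5e-08° × 111699 × cos 25.69° ≈ 0.0055849 × 0.9012 = 0.0050329 m.
At 56.41°: 5e-08° × 111699 × cos 56.41° = 5e-08 × 111699 × 0.5532 ≈ 0.0030899 m.
The ratio reduces to cos 25.69° / cos 56.41° = 0.9012/0.5532 ≈ 1.6288.

1.629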